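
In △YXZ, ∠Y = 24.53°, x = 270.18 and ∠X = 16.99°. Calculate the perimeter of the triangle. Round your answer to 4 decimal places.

perimeter ≈ 1266.9735

The third angle is ∠Z = 180° − ∠Y − ∠X = 138.48°.
Law of sines: y = x·sin Y/sin X ≈ 383.88.
Law of sines: z = x·sin Z/sin X ≈ 612.92.
Semiperimeter s = (383.88+270.18+612.92)/2 = 633.49.
Perimeter = 383.88 + 270.18 + 612.92 = 1267.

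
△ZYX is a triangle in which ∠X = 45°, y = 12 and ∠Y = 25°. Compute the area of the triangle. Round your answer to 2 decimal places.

The third angle is ∠Z = 180° − ∠Y − ∠X = 110.00°.
Law of sines: z = y·sin Z/sin Y ≈ 26.682.
Law of sines: x = y·sin X/sin Y ≈ 20.078.
Area = ½·y·z·sin X ≈ 113.2.

113.20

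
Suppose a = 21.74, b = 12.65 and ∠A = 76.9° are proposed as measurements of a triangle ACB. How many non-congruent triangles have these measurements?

1

b·sin A = 12.65·sin(76.9°) ≈ 12.32.
Since a ≥ b, exactly one triangle exists.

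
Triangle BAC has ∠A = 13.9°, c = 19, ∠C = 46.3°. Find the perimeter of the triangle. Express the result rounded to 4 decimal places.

The third angle is ∠B = 180° − ∠A − ∠C = 119.80°.
Law of sines: b = c·sin B/sin C ≈ 22.805.
Law of sines: a = c·sin A/sin C ≈ 6.3133.
Semiperimeter s = (22.805+6.3133+19)/2 = 24.059.
Perimeter = 22.805 + 6.3133 + 19 = 48.119.

perimeter ≈ 48.1187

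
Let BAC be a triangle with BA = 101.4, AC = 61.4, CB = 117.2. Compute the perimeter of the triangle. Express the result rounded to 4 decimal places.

Perimeter = 61.4 + 117.2 + 101.4 = 280.

280.0000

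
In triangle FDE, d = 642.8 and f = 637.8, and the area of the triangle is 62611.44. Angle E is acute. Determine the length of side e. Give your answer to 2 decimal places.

From area = ½·f·d·sin E, we get sin E = 2·area/(f·d) ≈ 0.30544.
Taking the acute solution, ∠E ≈ 17.78°.
Law of cosines then gives e ≈ 198.01.

198.01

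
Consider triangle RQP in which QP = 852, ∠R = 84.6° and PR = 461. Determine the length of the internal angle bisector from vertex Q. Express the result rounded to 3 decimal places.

Law of sines: sin Q = PR·sin R/QP ≈ 0.53868.
Since QP ≥ PR, only the acute value applies: ∠Q ≈ 32.59°.
Then ∠P = 180° − ∠R − ∠Q ≈ 62.81°.
Law of sines gives RQ = QP·sin P/sin R ≈ 761.2.
The bisector from Q has length 2·RQ·QP·cos(∠Q/2)/(RQ+QP) ≈ 771.74.

t_Q ≈ 771.741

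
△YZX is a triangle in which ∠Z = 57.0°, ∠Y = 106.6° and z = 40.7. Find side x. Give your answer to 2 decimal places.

13.70

The third angle is ∠X = 180° − ∠Y − ∠Z = 16.40°.
Law of sines: x = z·sin X/sin Z ≈ 13.702.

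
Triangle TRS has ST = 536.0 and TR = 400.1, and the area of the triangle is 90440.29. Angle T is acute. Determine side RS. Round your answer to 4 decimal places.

465.7927

From area = ½·ST·TR·sin T, we get sin T = 2·area/(ST·TR) ≈ 0.84345.
Taking the acute solution, ∠T ≈ 57.51°.
Law of cosines then gives RS ≈ 465.79.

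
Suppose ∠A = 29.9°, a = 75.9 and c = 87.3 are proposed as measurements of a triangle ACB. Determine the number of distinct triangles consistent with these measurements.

2

c·sin A = 87.3·sin(29.9°) ≈ 43.52.
Since c sin A < a < c (43.52 < 75.9 < 87.3), two triangles exist.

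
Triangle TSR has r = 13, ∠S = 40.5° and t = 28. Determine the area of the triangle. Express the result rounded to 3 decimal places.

Area = ½·r·t·sin S ≈ 118.2.

area ≈ 118.200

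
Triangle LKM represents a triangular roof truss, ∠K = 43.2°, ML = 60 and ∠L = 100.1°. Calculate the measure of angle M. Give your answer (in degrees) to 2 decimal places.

The third angle is ∠M = 180° − ∠L − ∠K = 36.70°.

36.70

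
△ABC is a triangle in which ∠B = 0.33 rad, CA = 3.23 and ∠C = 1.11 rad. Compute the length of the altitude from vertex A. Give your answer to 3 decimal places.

The third angle is ∠A = π − ∠B − ∠C = 1.702 rad.
Law of sines: BC = CA·sin A/sin B ≈ 9.8827.
Law of sines: AB = CA·sin C/sin B ≈ 8.9282.
Area = ½·CA·BC·sin C ≈ 14.296.
The altitude from A has length 2·area/BC ≈ 2.8931.

h_A ≈ 2.893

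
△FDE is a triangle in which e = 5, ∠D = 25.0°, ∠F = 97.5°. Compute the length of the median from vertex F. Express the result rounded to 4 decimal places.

The third angle is ∠E = 180° − ∠F − ∠D = 57.50°.
Law of sines: f = e·sin F/sin E ≈ 5.8777.
Law of sines: d = e·sin D/sin E ≈ 2.5055.
Median from F: ½√(2·d² + 2·e² − f²) ≈ 2.6461.

m_F ≈ 2.6461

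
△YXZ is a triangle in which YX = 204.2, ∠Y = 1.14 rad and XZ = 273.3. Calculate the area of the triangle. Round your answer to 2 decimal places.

Law of sines: sin Z = YX·sin Y/XZ ≈ 0.67890.
Since XZ ≥ YX, only the acute value applies: ∠Z ≈ 0.746 rad.
Then ∠X = π − ∠Y − ∠Z ≈ 1.255 rad.
Law of sines gives ZY = XZ·sin X/sin Y ≈ 285.94.
Area = ½·XZ·YX·sin X ≈ 26527.

26526.93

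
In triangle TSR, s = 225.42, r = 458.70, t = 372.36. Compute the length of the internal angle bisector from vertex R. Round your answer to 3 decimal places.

t_R ≈ 185.780

By the law of cosines, cos R = (t² + s² − r²) / (2·t·s) ≈ -0.12473, so ∠R ≈ 97.17°.
The bisector from R has length 2·t·s·cos(∠R/2)/(t+s) ≈ 185.78.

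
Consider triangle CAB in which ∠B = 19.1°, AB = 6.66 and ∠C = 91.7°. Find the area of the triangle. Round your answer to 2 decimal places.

The third angle is ∠A = 180° − ∠B − ∠C = 69.20°.
Law of sines: BC = AB·sin A/sin C ≈ 6.2287.
Law of sines: CA = AB·sin B/sin C ≈ 2.1802.
Area = ½·AB·BC·sin B ≈ 6.787.

6.79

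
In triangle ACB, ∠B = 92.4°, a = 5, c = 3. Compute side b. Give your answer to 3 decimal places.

By the law of cosines, b² = a² + c² − 2·a·c·cos B = 35.256, so b ≈ 5.9377.

5.938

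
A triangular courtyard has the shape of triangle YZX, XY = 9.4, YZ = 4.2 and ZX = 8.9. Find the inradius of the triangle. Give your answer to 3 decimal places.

r ≈ 1.651

Semiperimeter s = (8.9 + 9.4 + 4.2)/2 = 11.25.
Heron's formula: area = √(11.25·2.35·1.85·7.05) ≈ 18.569.
Inradius = area/s = 18.569/11.25 ≈ 1.6506.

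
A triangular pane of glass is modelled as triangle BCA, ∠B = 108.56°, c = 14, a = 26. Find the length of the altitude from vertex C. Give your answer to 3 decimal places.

By the law of cosines, b² = c² + a² − 2·c·a·cos B = 1103.7, so b ≈ 33.222.
Area = ½·c·a·sin B ≈ 172.53.
The altitude from C has length 2·area/c ≈ 24.648.

h_C ≈ 24.648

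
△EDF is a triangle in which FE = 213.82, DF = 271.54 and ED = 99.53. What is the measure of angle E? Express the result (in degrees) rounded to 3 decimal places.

By the law of cosines, cos E = (FE² + ED² − DF²) / (2·FE·ED) ≈ -0.42546, so ∠E ≈ 115.18°.

∠E ≈ 115.180°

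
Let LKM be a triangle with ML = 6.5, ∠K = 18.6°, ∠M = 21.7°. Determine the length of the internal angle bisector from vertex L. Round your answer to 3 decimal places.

t_L ≈ 2.404

The third angle is ∠L = 180° − ∠K − ∠M = 139.70°.
Law of sines: KM = ML·sin L/sin K ≈ 13.181.
Law of sines: LK = ML·sin M/sin K ≈ 7.535.
The bisector from L has length 2·ML·LK·cos(∠L/2)/(ML+LK) ≈ 2.4042.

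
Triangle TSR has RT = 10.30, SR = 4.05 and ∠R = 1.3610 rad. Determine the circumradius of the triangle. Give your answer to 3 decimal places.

By the law of cosines, TS² = SR² + RT² − 2·SR·RT·cos R = 105.12, so TS ≈ 10.253.
Area = ½·SR·RT·sin R ≈ 20.4.
Circumradius = TS/(2 sin R) ≈ 5.2413.

5.241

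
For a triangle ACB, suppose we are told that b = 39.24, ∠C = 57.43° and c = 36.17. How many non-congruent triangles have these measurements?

b·sin C = 39.24·sin(57.43°) ≈ 33.07.
Since b sin C < c < b (33.07 < 36.17 < 39.24), two triangles exist.

2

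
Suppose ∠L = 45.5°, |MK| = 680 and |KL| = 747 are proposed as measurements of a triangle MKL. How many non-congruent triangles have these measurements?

2

|KL|·sin L = 747·sin(45.5°) ≈ 532.8.
Since |KL| sin L < |MK| < |KL| (532.8 < 680 < 747), two triangles exist.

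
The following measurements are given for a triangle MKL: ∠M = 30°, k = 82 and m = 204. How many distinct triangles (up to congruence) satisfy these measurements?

k·sin M = 82·sin(30°) ≈ 41.
Since m ≥ k, exactly one triangle exists.

1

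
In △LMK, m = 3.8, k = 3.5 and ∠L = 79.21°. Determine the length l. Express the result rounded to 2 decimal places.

4.66

By the law of cosines, l² = m² + k² − 2·m·k·cos L = 21.71, so l ≈ 4.6594.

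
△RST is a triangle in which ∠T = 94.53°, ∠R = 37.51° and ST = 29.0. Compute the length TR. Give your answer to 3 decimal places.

The third angle is ∠S = 180° − ∠T − ∠R = 47.96°.
Law of sines: TR = ST·sin S/sin R ≈ 35.371.

35.371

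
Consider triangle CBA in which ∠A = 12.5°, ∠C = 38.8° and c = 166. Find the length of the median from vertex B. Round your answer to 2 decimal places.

The third angle is ∠B = 180° − ∠A − ∠C = 128.70°.
Law of sines: b = c·sin B/sin C ≈ 206.75.
Law of sines: a = c·sin A/sin C ≈ 57.339.
Median from B: ½√(2·a² + 2·c² − b²) ≈ 68.814.

m_B ≈ 68.81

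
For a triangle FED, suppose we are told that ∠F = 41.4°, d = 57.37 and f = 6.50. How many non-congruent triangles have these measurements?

d·sin F = 57.37·sin(41.4°) ≈ 37.94.
Since f = 6.50 < 37.94 = d sin F, no triangle exists.

0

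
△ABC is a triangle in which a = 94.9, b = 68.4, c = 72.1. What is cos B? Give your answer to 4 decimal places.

By the law of cosines, cos B = (c² + a² − b²) / (2·c·a) ≈ 0.69610, so ∠B ≈ 45.88°.

0.6961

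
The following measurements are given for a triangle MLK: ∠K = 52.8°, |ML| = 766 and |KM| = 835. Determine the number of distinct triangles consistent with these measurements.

2

|KM|·sin K = 835·sin(52.8°) ≈ 665.1.
Since |KM| sin K < |ML| < |KM| (665.1 < 766 < 835), two triangles exist.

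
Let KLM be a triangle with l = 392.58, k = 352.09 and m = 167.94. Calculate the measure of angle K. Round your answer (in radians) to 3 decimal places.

1.112

By the law of cosines, cos K = (l² + m² − k²) / (2·l·m) ≈ 0.44256, so ∠K ≈ 1.112 rad.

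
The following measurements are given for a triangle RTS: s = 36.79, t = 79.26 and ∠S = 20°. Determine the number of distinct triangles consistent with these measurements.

2

t·sin S = 79.26·sin(20°) ≈ 27.11.
Since t sin S < s < t (27.11 < 36.79 < 79.26), two triangles exist.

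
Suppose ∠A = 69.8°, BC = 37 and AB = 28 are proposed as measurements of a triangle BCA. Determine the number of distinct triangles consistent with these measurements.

AB·sin A = 28·sin(69.8°) ≈ 26.28.
Since BC ≥ AB, exactly one triangle exists.

1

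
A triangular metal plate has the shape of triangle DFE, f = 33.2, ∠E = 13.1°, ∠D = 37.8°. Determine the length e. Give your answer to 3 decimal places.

The third angle is ∠F = 180° − ∠E − ∠D = 129.10°.
Law of sines: e = f·sin E/sin F ≈ 9.6964.

9.696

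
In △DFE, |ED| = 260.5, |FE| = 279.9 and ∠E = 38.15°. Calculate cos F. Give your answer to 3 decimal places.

By the law of cosines, |DF|² = |FE|² + |ED|² − 2·|FE|·|ED|·cos E = 31526, so |DF| ≈ 177.55.
Law of cosines again: cos F = (|DF|² + |FE|² − |ED|²)/(2·|DF|·|FE|) ≈ 0.42265, so ∠F ≈ 65.00°.

cos F ≈ 0.423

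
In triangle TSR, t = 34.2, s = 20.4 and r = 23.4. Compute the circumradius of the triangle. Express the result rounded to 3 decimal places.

By the law of cosines, cos T = (s² + r² − t²) / (2·s·r) ≈ -0.21569, so ∠T ≈ 102.46°.
Circumradius = t/(2 sin T) ≈ 17.512.

17.512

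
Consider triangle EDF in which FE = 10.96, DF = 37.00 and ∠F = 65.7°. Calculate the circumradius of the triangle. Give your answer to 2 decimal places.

18.65

By the law of cosines, ED² = DF² + FE² − 2·DF·FE·cos F = 1155.4, so ED ≈ 33.991.
Area = ½·DF·FE·sin F ≈ 184.8.
Circumradius = ED/(2 sin F) ≈ 18.647.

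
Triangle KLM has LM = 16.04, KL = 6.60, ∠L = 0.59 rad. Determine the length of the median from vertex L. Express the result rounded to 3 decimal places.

By the law of cosines, MK² = KL² + LM² − 2·KL·LM·cos L = 124.91, so MK ≈ 11.176.
Median from L: ½√(2·KL² + 2·LM² − MK²) ≈ 10.918.

10.918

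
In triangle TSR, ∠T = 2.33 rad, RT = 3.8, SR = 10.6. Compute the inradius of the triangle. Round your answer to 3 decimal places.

Law of sines: sin S = RT·sin T/SR ≈ 0.26004.
Since SR ≥ RT, only the acute value applies: ∠S ≈ 0.263 rad.
Then ∠R = π − ∠T − ∠S ≈ 0.549 rad.
Law of sines gives TS = SR·sin R/sin T ≈ 7.6196.
Area = ½·SR·RT·sin R ≈ 10.502.
Semiperimeter s = (10.6+3.8+7.6196)/2 = 11.01.
Inradius = area/s = 10.502/11.01 ≈ 0.95384.

0.954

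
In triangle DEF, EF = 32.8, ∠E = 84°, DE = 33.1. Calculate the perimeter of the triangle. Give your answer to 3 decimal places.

By the law of cosines, FD² = DE² + EF² − 2·DE·EF·cos E = 1944.5, so FD ≈ 44.096.
Semiperimeter s = (32.8+44.096+33.1)/2 = 54.998.
Perimeter = 32.8 + 44.096 + 33.1 = 110.

perimeter ≈ 109.996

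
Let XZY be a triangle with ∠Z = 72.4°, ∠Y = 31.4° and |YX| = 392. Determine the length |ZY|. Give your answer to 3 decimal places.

The third angle is ∠X = 180° − ∠Z − ∠Y = 76.20°.
Law of sines: |ZY| = |YX|·sin X/sin Z ≈ 399.38.

399.379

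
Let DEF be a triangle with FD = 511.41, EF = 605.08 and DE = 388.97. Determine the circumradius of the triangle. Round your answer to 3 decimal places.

304.648

By the law of cosines, cos D = (FD² + DE² − EF²) / (2·FD·DE) ≈ 0.11742, so ∠D ≈ 1.4531 rad.
Circumradius = EF/(2 sin D) ≈ 304.65.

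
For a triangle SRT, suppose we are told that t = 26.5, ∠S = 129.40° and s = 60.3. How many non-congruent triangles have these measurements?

t·sin S = 26.5·sin(129.40°) ≈ 20.48.
Since ∠S is not acute, a triangle exists only if s > t; here s > t, so there is exactly one triangle.

1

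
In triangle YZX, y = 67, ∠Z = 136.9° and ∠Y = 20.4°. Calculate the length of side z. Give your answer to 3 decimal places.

The third angle is ∠X = 180° − ∠Y − ∠Z = 22.70°.
Law of sines: z = y·sin Z/sin Y ≈ 131.33.

131.334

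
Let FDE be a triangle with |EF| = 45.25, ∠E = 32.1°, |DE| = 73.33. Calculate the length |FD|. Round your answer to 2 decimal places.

42.46

By the law of cosines, |FD|² = |DE|² + |EF|² − 2·|DE|·|EF|·cos E = 1803, so |FD| ≈ 42.462.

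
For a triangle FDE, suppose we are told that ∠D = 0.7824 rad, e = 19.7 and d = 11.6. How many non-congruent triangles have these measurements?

e·sin D = 19.7·sin(0.7824 rad) ≈ 13.89.
Since d = 11.6 < 13.89 = e sin D, no triangle exists.

0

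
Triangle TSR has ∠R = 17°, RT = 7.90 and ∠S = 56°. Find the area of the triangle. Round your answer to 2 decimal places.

The third angle is ∠T = 180° − ∠S − ∠R = 107.00°.
Law of sines: SR = RT·sin T/sin S ≈ 9.1127.
Law of sines: TS = RT·sin R/sin S ≈ 2.786.
Area = ½·RT·SR·sin R ≈ 10.524.

10.52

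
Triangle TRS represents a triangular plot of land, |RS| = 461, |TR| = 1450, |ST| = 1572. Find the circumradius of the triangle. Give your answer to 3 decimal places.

791.418

By the law of cosines, cos T = (|ST|² + |TR|² − |RS|²) / (2·|ST|·|TR|) ≈ 0.95665, so ∠T ≈ 0.296 rad.
Circumradius = |RS|/(2 sin T) ≈ 791.42.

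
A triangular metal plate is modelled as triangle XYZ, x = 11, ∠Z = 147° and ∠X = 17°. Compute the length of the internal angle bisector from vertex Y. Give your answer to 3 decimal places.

14.176

The third angle is ∠Y = 180° − ∠Z − ∠X = 16.00°.
Law of sines: y = x·sin Y/sin X ≈ 10.37.
Law of sines: z = x·sin Z/sin X ≈ 20.491.
The bisector from Y has length 2·z·x·cos(∠Y/2)/(z+x) ≈ 14.176.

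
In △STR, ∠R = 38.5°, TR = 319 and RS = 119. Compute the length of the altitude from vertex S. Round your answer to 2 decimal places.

By the law of cosines, ST² = TR² + RS² − 2·TR·RS·cos R = 56505, so ST ≈ 237.71.
Area = ½·TR·RS·sin R ≈ 11816.
The altitude from S has length 2·area/TR ≈ 74.079.

74.08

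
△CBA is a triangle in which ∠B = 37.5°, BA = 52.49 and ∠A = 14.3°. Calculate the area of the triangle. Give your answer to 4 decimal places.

The third angle is ∠C = 180° − ∠B − ∠A = 128.20°.
Law of sines: AC = BA·sin B/sin C ≈ 40.661.
Law of sines: CB = BA·sin A/sin C ≈ 16.498.
Area = ½·BA·AC·sin A ≈ 263.59.

area ≈ 263.5858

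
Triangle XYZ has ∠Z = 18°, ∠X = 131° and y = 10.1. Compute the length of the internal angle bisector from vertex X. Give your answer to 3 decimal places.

t_X ≈ 3.141

The third angle is ∠Y = 180° − ∠Z − ∠X = 31.00°.
Law of sines: x = y·sin X/sin Y ≈ 14.8.
Law of sines: z = y·sin Z/sin Y ≈ 6.0599.
The bisector from X has length 2·y·z·cos(∠X/2)/(y+z) ≈ 3.1413.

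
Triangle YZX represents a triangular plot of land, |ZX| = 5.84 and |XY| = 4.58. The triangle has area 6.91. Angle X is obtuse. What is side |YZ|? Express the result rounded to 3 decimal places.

10.044

From area = ½·|ZX|·|XY|·sin X, we get sin X = 2·area/(|ZX|·|XY|) ≈ 0.51669.
Taking the obtuse solution, ∠X ≈ 148.89°.
Law of cosines then gives |YZ| ≈ 10.044.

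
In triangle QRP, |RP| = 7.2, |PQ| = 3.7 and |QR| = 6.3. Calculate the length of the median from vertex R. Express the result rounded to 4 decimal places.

m_R ≈ 6.5071

Median from R: ½√(2·|QR|² + 2·|RP|² − |PQ|²) ≈ 6.5071.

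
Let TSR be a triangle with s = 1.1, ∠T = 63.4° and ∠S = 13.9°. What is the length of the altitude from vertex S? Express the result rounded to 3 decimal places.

h_S ≈ 3.994

The third angle is ∠R = 180° − ∠T − ∠S = 102.70°.
Law of sines: t = s·sin T/sin S ≈ 4.0943.
Law of sines: r = s·sin R/sin S ≈ 4.467.
Area = ½·s·t·sin R ≈ 2.1968.
The altitude from S has length 2·area/s ≈ 3.9941.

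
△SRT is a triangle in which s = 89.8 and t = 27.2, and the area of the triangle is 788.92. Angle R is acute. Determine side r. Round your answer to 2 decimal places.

From area = ½·t·s·sin R, we get sin R = 2·area/(t·s) ≈ 0.64598.
Taking the acute solution, ∠R ≈ 40.24°.
Law of cosines then gives r ≈ 71.238.

71.24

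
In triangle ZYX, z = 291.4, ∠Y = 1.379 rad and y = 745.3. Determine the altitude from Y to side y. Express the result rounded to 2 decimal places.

h_Y ≈ 285.47

Law of sines: sin Z = z·sin Y/y ≈ 0.38381.
Since y ≥ z, only the acute value applies: ∠Z ≈ 0.394 rad.
Then ∠X = π − ∠Y − ∠Z ≈ 1.369 rad.
Law of sines gives x = y·sin X/sin Y ≈ 743.77.
Area = ½·y·z·sin X ≈ 1.0638e+05.
The altitude from Y has length 2·area/y ≈ 285.47.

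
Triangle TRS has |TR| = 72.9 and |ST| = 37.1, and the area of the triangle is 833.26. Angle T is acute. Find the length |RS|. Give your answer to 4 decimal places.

From area = ½·|ST|·|TR|·sin T, we get sin T = 2·area/(|ST|·|TR|) ≈ 0.61618.
Taking the acute solution, ∠T ≈ 38.04°.
Law of cosines then gives |RS| ≈ 49.3.

49.3004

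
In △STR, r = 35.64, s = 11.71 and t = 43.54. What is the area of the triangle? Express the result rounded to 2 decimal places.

area ≈ 169.22

Semiperimeter p = (11.71 + 43.54 + 35.64)/2 = 45.445.
Heron's formula: area = √(45.445·33.735·1.905·9.805) ≈ 169.22.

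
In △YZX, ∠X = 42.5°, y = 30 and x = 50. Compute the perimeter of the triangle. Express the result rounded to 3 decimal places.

147.826

Law of sines: sin Y = y·sin X/x ≈ 0.40535.
Since x ≥ y, only the acute value applies: ∠Y ≈ 23.91°.
Then ∠Z = 180° − ∠X − ∠Y ≈ 113.59°.
Law of sines gives z = x·sin Z/sin X ≈ 67.826.
Semiperimeter s = (30+67.826+50)/2 = 73.913.
Perimeter = 30 + 67.826 + 50 = 147.83.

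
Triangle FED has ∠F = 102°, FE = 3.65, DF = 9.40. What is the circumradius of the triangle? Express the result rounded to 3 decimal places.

5.504

By the law of cosines, ED² = DF² + FE² − 2·DF·FE·cos F = 115.95, so ED ≈ 10.768.
Area = ½·DF·FE·sin F ≈ 16.78.
Circumradius = ED/(2 sin F) ≈ 5.5043.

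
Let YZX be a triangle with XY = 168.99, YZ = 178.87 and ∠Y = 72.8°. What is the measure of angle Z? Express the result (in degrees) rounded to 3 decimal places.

∠Z ≈ 51.394°

By the law of cosines, ZX² = XY² + YZ² − 2·XY·YZ·cos Y = 42675, so ZX ≈ 206.58.
Law of cosines again: cos Z = (YZ² + ZX² − XY²)/(2·YZ·ZX) ≈ 0.62396, so ∠Z ≈ 51.39°.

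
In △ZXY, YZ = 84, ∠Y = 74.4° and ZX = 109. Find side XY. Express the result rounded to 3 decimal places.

Law of sines: sin X = YZ·sin Y/ZX ≈ 0.74225.
Since ZX ≥ YZ, only the acute value applies: ∠X ≈ 47.92°.
Then ∠Z = 180° − ∠Y − ∠X ≈ 57.68°.
Law of sines gives XY = ZX·sin Z/sin Y ≈ 95.632.

95.632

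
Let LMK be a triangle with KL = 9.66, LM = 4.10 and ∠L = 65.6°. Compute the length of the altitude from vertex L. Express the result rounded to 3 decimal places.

h_L ≈ 4.100

By the law of cosines, MK² = KL² + LM² − 2·KL·LM·cos L = 77.403, so MK ≈ 8.7979.
Area = ½·KL·LM·sin L ≈ 18.034.
The altitude from L has length 2·area/MK ≈ 4.0997.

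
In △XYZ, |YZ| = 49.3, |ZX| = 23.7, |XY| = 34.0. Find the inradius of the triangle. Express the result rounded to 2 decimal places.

6.75

Semiperimeter s = (49.3 + 23.7 + 34)/2 = 53.5.
Heron's formula: area = √(53.5·4.2·29.8·19.5) ≈ 361.35.
Inradius = area/s = 361.35/53.5 ≈ 6.7542.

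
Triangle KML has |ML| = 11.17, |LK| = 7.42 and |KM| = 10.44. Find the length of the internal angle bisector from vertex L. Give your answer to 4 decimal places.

7.5327

By the law of cosines, cos L = (|ML|² + |LK|² − |KM|²) / (2·|ML|·|LK|) ≈ 0.42731, so ∠L ≈ 64.70°.
The bisector from L has length 2·|ML|·|LK|·cos(∠L/2)/(|ML|+|LK|) ≈ 7.5327.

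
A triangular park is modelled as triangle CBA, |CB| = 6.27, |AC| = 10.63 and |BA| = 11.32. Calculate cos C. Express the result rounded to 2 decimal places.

cos C ≈ 0.18

By the law of cosines, cos C = (|AC|² + |CB|² − |BA|²) / (2·|AC|·|CB|) ≈ 0.18130, so ∠C ≈ 79.55°.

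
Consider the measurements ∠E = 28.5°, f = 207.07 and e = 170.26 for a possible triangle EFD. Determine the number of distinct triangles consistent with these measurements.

f·sin E = 207.07·sin(28.5°) ≈ 98.81.
Since f sin E < e < f (98.81 < 170.26 < 207.07), two triangles exist.

2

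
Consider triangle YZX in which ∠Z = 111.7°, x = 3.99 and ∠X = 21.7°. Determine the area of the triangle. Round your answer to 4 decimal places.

The third angle is ∠Y = 180° − ∠Z − ∠X = 46.60°.
Law of sines: y = x·sin Y/sin X ≈ 7.8406.
Law of sines: z = x·sin Z/sin X ≈ 10.026.
Area = ½·x·y·sin Z ≈ 14.533.

area ≈ 14.5335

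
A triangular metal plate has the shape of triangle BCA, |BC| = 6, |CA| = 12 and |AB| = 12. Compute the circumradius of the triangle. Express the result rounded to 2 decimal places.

R ≈ 6.20

By the law of cosines, cos B = (|AB|² + |BC|² − |CA|²) / (2·|AB|·|BC|) ≈ 0.25000, so ∠B ≈ 75.52°.
Circumradius = |CA|/(2 sin B) ≈ 6.1968.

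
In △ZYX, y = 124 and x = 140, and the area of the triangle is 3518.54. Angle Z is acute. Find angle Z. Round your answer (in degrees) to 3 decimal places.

23.914

From area = ½·y·x·sin Z, we get sin Z = 2·area/(y·x) ≈ 0.40536.
Taking the acute solution, ∠Z ≈ 23.91°.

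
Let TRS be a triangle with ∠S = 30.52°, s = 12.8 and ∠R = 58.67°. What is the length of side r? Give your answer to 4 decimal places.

21.5296

The third angle is ∠T = 180° − ∠R − ∠S = 90.81°.
Law of sines: r = s·sin R/sin S ≈ 21.53.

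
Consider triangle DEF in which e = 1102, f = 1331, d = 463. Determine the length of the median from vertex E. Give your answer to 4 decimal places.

Median from E: ½√(2·f² + 2·d² − e²) ≈ 830.28.

830.2795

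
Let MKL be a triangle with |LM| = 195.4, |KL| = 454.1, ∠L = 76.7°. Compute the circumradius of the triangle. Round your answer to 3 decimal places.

R ≈ 231.807

By the law of cosines, |MK|² = |KL|² + |LM|² − 2·|KL|·|LM|·cos L = 2.0356e+05, so |MK| ≈ 451.18.
Area = ½·|KL|·|LM|·sin L ≈ 43176.
Circumradius = |MK|/(2 sin L) ≈ 231.81.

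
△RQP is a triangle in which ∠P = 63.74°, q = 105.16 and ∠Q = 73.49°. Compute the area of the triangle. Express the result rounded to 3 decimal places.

3512.015

The third angle is ∠R = 180° − ∠Q − ∠P = 42.77°.
Law of sines: r = q·sin R/sin Q ≈ 74.48.
Law of sines: p = q·sin P/sin Q ≈ 98.362.
Area = ½·q·r·sin P ≈ 3512.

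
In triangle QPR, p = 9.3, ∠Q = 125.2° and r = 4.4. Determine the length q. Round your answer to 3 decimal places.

By the law of cosines, q² = p² + r² − 2·p·r·cos Q = 153.03, so q ≈ 12.37.

12.370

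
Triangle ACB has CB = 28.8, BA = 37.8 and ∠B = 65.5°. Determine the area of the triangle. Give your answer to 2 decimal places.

495.31

Area = ½·CB·BA·sin B ≈ 495.31.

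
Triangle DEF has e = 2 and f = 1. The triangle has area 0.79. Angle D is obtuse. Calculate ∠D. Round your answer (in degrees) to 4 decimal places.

From area = ½·e·f·sin D, we get sin D = 2·area/(e·f) ≈ 0.79000.
Taking the obtuse solution, ∠D ≈ 127.81°.

127.8145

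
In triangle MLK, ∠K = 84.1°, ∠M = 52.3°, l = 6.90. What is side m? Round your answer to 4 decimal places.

The third angle is ∠L = 180° − ∠K − ∠M = 43.60°.
Law of sines: m = l·sin M/sin L ≈ 7.9166.

7.9166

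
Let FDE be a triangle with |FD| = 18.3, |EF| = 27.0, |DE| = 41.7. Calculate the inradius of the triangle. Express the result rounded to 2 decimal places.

Semiperimeter s = (41.7 + 27 + 18.3)/2 = 43.5.
Heron's formula: area = √(43.5·1.8·16.5·25.2) ≈ 180.44.
Inradius = area/s = 180.44/43.5 ≈ 4.148.

r ≈ 4.15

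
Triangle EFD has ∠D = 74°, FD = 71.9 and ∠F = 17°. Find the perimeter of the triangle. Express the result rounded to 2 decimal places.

The third angle is ∠E = 180° − ∠F − ∠D = 89.00°.
Law of sines: DE = FD·sin F/sin E ≈ 21.025.
Law of sines: EF = FD·sin D/sin E ≈ 69.125.
Semiperimeter s = (71.9+21.025+69.125)/2 = 81.025.
Perimeter = 71.9 + 21.025 + 69.125 = 162.05.

162.05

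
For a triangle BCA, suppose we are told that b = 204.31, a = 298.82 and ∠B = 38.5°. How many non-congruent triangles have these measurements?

a·sin B = 298.82·sin(38.5°) ≈ 186.
Since a sin B < b < a (186 < 204.31 < 298.82), two triangles exist.

2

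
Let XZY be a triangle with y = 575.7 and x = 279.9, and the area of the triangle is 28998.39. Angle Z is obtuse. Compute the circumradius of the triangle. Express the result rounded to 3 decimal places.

From area = ½·y·x·sin Z, we get sin Z = 2·area/(y·x) ≈ 0.35992.
Taking the obtuse solution, ∠Z ≈ 158.90°.
Law of cosines then gives z ≈ 842.88.
Circumradius = z/(2 sin Z) ≈ 1170.9.

R ≈ 1170.936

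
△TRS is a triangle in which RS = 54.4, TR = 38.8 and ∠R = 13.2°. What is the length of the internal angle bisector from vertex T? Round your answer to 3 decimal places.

By the law of cosines, ST² = TR² + RS² − 2·TR·RS·cos R = 354.9, so ST ≈ 18.839.
Law of cosines again: cos T = (ST² + TR² − RS²)/(2·ST·TR) ≈ -0.75179, so ∠T ≈ 138.75°.
The bisector from T has length 2·ST·TR·cos(∠T/2)/(ST+TR) ≈ 8.935.

8.935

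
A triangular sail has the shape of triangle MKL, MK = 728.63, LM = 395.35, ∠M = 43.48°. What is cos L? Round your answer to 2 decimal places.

By the law of cosines, KL² = LM² + MK² − 2·LM·MK·cos M = 2.6916e+05, so KL ≈ 518.8.
Law of cosines again: cos L = (KL² + LM² − MK²)/(2·KL·LM) ≈ -0.25704, so ∠L ≈ 104.89°.

cos L ≈ -0.26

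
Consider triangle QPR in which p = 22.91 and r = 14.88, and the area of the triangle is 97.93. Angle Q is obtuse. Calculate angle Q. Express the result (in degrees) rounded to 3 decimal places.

144.933

From area = ½·p·r·sin Q, we get sin Q = 2·area/(p·r) ≈ 0.57454.
Taking the obtuse solution, ∠Q ≈ 144.93°.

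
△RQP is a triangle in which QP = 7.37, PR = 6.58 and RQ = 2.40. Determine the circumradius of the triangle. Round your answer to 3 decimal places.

By the law of cosines, cos R = (PR² + RQ² − QP²) / (2·PR·RQ) ≈ -0.16656, so ∠R ≈ 99.59°.
Circumradius = QP/(2 sin R) ≈ 3.7372.

3.737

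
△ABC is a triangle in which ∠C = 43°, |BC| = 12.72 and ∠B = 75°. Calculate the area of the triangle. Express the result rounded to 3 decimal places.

The third angle is ∠A = 180° − ∠B − ∠C = 62.00°.
Law of sines: |CA| = |BC|·sin B/sin A ≈ 13.915.
Law of sines: |AB| = |BC|·sin C/sin A ≈ 9.8251.
Area = ½·|BC|·|CA|·sin C ≈ 60.358.

60.358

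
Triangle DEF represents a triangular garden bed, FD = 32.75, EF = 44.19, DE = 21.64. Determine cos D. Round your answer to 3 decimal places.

-0.291

By the law of cosines, cos D = (FD² + DE² − EF²) / (2·FD·DE) ≈ -0.29060, so ∠D ≈ 106.89°.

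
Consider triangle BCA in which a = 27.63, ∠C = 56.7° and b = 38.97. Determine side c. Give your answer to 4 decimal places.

33.1627

By the law of cosines, c² = a² + b² − 2·a·b·cos C = 1099.8, so c ≈ 33.163.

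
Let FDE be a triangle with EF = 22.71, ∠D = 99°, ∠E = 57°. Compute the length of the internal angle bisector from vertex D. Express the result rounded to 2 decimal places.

8.18

The third angle is ∠F = 180° − ∠D − ∠E = 24.00°.
Law of sines: DE = EF·sin F/sin D ≈ 9.3521.
Law of sines: FD = EF·sin E/sin D ≈ 19.284.
The bisector from D has length 2·FD·DE·cos(∠D/2)/(FD+DE) ≈ 8.1802.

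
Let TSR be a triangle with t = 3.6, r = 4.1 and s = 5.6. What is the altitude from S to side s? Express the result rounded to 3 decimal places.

2.632

Semiperimeter p = (3.6 + 5.6 + 4.1)/2 = 6.65.
Heron's formula: area = √(6.65·3.05·1.05·2.55) ≈ 7.3693.
The altitude from S has length 2·area/s ≈ 2.6319.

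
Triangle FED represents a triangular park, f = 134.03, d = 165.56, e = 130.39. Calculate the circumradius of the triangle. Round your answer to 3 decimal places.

R ≈ 84.785

By the law of cosines, cos F = (e² + d² − f²) / (2·e·d) ≈ 0.61257, so ∠F ≈ 52.22°.
Circumradius = f/(2 sin F) ≈ 84.785.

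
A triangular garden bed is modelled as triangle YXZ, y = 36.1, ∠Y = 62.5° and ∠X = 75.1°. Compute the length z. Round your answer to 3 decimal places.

The third angle is ∠Z = 180° − ∠Y − ∠X = 42.40°.
Law of sines: z = y·sin Z/sin Y ≈ 27.443.

27.443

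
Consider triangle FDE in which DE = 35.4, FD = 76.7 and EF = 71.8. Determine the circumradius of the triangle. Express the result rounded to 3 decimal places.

R ≈ 38.557

By the law of cosines, cos F = (EF² + FD² − DE²) / (2·EF·FD) ≈ 0.88840, so ∠F ≈ 27.33°.
Circumradius = DE/(2 sin F) ≈ 38.557.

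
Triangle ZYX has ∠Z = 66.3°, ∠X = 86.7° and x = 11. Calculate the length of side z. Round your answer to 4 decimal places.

10.0890

The third angle is ∠Y = 180° − ∠X − ∠Z = 27.00°.
Law of sines: z = x·sin Z/sin X ≈ 10.089.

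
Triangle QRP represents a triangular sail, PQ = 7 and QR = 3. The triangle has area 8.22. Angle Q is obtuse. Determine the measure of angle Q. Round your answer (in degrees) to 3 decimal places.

∠Q ≈ 128.477°

From area = ½·PQ·QR·sin Q, we get sin Q = 2·area/(PQ·QR) ≈ 0.78286.
Taking the obtuse solution, ∠Q ≈ 128.48°.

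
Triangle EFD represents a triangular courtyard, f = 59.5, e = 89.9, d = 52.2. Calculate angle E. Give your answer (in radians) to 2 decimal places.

By the law of cosines, cos E = (f² + d² − e²) / (2·f·d) ≈ -0.29249, so ∠E ≈ 1.8676 rad.

1.87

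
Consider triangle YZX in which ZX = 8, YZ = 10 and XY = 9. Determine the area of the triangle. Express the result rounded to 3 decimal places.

Semiperimeter s = (8 + 9 + 10)/2 = 13.5.
Heron's formula: area = √(13.5·5.5·4.5·3.5) ≈ 34.197.

34.197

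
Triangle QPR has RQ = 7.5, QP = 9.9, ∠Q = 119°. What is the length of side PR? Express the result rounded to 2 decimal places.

By the law of cosines, PR² = RQ² + QP² − 2·RQ·QP·cos Q = 226.25, so PR ≈ 15.042.

15.04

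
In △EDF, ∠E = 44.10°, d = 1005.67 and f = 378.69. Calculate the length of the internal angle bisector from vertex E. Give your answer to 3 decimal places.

t_E ≈ 509.956

By the law of cosines, e² = d² + f² − 2·d·f·cos E = 6.078e+05, so e ≈ 779.62.
The bisector from E has length 2·d·f·cos(∠E/2)/(d+f) ≈ 509.96.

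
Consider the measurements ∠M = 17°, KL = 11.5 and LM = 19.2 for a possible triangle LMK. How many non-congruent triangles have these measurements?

2

LM·sin M = 19.2·sin(17°) ≈ 5.614.
Since LM sin M < KL < LM (5.614 < 11.5 < 19.2), two triangles exist.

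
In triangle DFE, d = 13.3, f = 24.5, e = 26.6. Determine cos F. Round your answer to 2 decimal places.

cos F ≈ 0.40

By the law of cosines, cos F = (e² + d² − f²) / (2·e·d) ≈ 0.40166, so ∠F ≈ 66.32°.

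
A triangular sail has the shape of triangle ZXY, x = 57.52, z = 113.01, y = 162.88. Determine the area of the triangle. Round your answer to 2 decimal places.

1933.47

Semiperimeter s = (113.01 + 57.52 + 162.88)/2 = 166.7.
Heron's formula: area = √(166.7·53.695·109.18·3.825) ≈ 1933.5.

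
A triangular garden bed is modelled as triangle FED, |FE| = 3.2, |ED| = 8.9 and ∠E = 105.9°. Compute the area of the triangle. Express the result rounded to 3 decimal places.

Area = ½·|FE|·|ED|·sin E ≈ 13.695.

area ≈ 13.695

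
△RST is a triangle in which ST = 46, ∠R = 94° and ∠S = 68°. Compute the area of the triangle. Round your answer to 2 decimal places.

The third angle is ∠T = 180° − ∠R − ∠S = 18.00°.
Law of sines: TR = ST·sin S/sin R ≈ 42.755.
Law of sines: RS = ST·sin T/sin R ≈ 14.249.
Area = ½·ST·TR·sin T ≈ 303.87.

303.87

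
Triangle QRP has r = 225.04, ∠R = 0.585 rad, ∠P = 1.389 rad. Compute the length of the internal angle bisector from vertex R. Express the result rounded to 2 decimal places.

The third angle is ∠Q = π − ∠R − ∠P = 1.168 rad.
Law of sines: q = r·sin Q/sin R ≈ 374.85.
Law of sines: p = r·sin P/sin R ≈ 400.82.
The bisector from R has length 2·p·q·cos(∠R/2)/(p+q) ≈ 370.95.

t_R ≈ 370.95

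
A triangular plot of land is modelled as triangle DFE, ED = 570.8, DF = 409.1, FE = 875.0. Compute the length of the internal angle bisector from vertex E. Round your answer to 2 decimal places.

By the law of cosines, cos E = (FE² + ED² − DF²) / (2·FE·ED) ≈ 0.92509, so ∠E ≈ 22.32°.
The bisector from E has length 2·FE·ED·cos(∠E/2)/(FE+ED) ≈ 677.84.

677.84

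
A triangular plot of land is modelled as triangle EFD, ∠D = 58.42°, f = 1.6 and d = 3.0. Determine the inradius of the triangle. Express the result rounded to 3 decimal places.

r ≈ 0.590

Law of sines: sin F = f·sin D/d ≈ 0.45435.
Since d ≥ f, only the acute value applies: ∠F ≈ 27.02°.
Then ∠E = 180° − ∠D − ∠F ≈ 94.56°.
Law of sines gives e = d·sin E/sin D ≈ 3.5104.
Area = ½·d·f·sin E ≈ 2.3924.
Semiperimeter s = (3.5104+1.6+3)/2 = 4.0552.
Inradius = area/s = 2.3924/4.0552 ≈ 0.58996.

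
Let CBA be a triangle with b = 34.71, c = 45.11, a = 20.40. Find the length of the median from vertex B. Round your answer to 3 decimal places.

30.403

Median from B: ½√(2·a² + 2·c² − b²) ≈ 30.403.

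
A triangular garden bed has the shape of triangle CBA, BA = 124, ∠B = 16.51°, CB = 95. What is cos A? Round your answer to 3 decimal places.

By the law of cosines, AC² = CB² + BA² − 2·CB·BA·cos B = 1812.4, so AC ≈ 42.572.
Law of cosines again: cos A = (BA² + AC² − CB²)/(2·BA·AC) ≈ 0.77320, so ∠A ≈ 39.36°.

0.773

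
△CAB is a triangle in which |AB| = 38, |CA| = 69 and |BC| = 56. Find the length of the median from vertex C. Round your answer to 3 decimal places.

Median from C: ½√(2·|BC|² + 2·|CA|² − |AB|²) ≈ 59.896.

m_C ≈ 59.896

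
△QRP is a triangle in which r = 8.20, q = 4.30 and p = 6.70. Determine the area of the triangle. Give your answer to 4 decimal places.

Semiperimeter s = (4.3 + 8.2 + 6.7)/2 = 9.6.
Heron's formula: area = √(9.6·5.3·1.4·2.9) ≈ 14.373.

14.3726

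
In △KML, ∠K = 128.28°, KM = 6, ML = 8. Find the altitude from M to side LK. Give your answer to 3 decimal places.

h_M ≈ 4.710

Law of sines: sin L = KM·sin K/ML ≈ 0.58874.
Since ML ≥ KM, only the acute value applies: ∠L ≈ 36.07°.
Then ∠M = 180° − ∠K − ∠L ≈ 15.65°.
Law of sines gives LK = ML·sin M/sin K ≈ 2.7495.
Area = ½·ML·KM·sin M ≈ 6.4751.
The altitude from M has length 2·area/LK ≈ 4.71.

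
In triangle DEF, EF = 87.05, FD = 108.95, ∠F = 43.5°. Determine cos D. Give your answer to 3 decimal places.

0.607

By the law of cosines, DE² = EF² + FD² − 2·EF·FD·cos F = 5688.8, so DE ≈ 75.424.
Law of cosines again: cos D = (FD² + DE² − EF²)/(2·FD·DE) ≈ 0.60732, so ∠D ≈ 52.60°.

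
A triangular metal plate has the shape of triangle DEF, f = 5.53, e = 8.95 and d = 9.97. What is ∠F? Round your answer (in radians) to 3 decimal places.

By the law of cosines, cos F = (d² + e² − f²) / (2·d·e) ≈ 0.83447, so ∠F ≈ 0.584 rad.

0.584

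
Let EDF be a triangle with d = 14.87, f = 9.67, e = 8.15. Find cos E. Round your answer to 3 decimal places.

By the law of cosines, cos E = (d² + f² − e²) / (2·d·f) ≈ 0.86306, so ∠E ≈ 30.34°.

cos E ≈ 0.863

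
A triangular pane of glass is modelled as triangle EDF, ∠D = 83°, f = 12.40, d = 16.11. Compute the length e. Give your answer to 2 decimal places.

11.91

Law of sines: sin F = f·sin D/d ≈ 0.76397.
Since d ≥ f, only the acute value applies: ∠F ≈ 49.82°.
Then ∠E = 180° − ∠D − ∠F ≈ 47.18°.
Law of sines gives e = d·sin E/sin D ≈ 11.906.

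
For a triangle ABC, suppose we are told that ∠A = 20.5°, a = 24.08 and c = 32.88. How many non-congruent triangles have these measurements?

2

c·sin A = 32.88·sin(20.5°) ≈ 11.51.
Since c sin A < a < c (11.51 < 24.08 < 32.88), two triangles exist.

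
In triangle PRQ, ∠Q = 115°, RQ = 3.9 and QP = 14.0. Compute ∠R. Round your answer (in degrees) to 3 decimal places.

By the law of cosines, PR² = RQ² + QP² − 2·RQ·QP·cos Q = 257.36, so PR ≈ 16.042.
Law of cosines again: cos R = (PR² + RQ² − QP²)/(2·PR·RQ) ≈ 0.61192, so ∠R ≈ 52.27°.

52.272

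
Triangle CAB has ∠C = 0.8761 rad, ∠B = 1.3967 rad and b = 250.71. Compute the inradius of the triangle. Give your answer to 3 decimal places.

The third angle is ∠A = π − ∠B − ∠C = 0.8688 rad.
Law of sines: c = b·sin C/sin B ≈ 195.56.
Law of sines: a = b·sin A/sin B ≈ 194.37.
Area = ½·b·c·sin A ≈ 18718.
Semiperimeter s = (195.56+194.37+250.71)/2 = 320.32.
Inradius = area/s = 18718/320.32 ≈ 58.436.

58.436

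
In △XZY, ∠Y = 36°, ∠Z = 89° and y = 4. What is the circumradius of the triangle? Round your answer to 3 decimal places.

3.403

The third angle is ∠X = 180° − ∠Z − ∠Y = 55.00°.
Law of sines: x = y·sin X/sin Y ≈ 5.5745.
Law of sines: z = y·sin Z/sin Y ≈ 6.8042.
Circumradius = y/(2 sin Y) ≈ 3.4026.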